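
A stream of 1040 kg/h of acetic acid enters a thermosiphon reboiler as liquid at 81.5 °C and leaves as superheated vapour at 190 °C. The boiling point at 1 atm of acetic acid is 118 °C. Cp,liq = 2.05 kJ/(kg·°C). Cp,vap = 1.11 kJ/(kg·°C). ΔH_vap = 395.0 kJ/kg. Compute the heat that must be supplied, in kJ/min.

Q = 9530 kJ/min

liquid 81.5→118 °C: 74.825 kJ/kg
vaporisation at 118 °C: 395 kJ/kg
vapour 118→190 °C: 79.92 kJ/kg
Δh = 74.825 + 395 + 79.92 = 549.75 kJ/kg
Q = ṁ·Δh = 1040 kg/h × 549.75 kJ/kg = 571730 kJ/h
|Q| = 158.82 kW = 9528.9 kJ/min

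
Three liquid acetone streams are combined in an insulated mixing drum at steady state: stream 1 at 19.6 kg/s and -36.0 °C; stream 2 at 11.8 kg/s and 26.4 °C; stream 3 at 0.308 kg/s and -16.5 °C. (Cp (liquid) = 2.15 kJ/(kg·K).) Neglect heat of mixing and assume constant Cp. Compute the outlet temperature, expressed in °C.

T_out = -12.6 °C

Adiabatic, steady state ⇒ Σ ṁᵢCp,ᵢ(T_out − Tᵢ) = 0
T_out = Σ ṁᵢCp,ᵢTᵢ / Σ ṁᵢCp,ᵢ
      = -858.2 / 68.172 = -12.589 °C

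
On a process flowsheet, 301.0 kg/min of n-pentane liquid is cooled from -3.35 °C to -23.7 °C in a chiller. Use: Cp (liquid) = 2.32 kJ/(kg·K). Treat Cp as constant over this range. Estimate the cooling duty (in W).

Q_c = 237000 W

Q = ṁ·Cp·ΔT = 301.0 × 2.32 × (-23.7 − -3.35) = -14211 kJ/min
Converting: 14211 / 60 s = 236.85 kW
Cooling duty = 236850 W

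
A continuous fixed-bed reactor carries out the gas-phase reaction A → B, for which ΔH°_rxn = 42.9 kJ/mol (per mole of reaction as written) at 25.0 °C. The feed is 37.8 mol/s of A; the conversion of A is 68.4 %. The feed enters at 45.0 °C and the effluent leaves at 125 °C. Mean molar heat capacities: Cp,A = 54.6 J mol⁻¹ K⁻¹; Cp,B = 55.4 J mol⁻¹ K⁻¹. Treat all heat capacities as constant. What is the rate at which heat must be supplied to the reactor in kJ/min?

Extent of reaction ξ = 0.684 × 37.8 = 25.855 mol/s
Reaction term: ξ·ΔH°_rxn = 25.855 × 42.9 = 1109.2 kJ/s
Sensible, feed 45.0→25 °C: -41.278 kJ/s
Outlet flows (mol/s): A 11.945, B 25.855
Sensible, products 25→125 °C: 208.46 kJ/s
Q = ΔH = 1276.4 kJ/s = 1276.4 kW
Heat supplied = 76582 kJ/min

Q_in = 76600 kJ/min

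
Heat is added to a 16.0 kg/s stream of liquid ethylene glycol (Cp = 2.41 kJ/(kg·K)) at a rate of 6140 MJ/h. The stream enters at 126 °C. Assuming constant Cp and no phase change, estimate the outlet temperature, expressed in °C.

T_out = 170 °C

Q = 6140 MJ/h = 1705.6 kJ/s
ΔT = Q/(ṁ·Cp) = 1705.6/(16.0×2.41) = 44.231 K
T_out = 126 + 44.231 = 170.23 °C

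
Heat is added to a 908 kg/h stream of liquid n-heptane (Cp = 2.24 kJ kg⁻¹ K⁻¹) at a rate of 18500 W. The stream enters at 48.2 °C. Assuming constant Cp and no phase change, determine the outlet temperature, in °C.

T_out = 80.9 °C

Q = 18500 W = 66600 kJ/h
ΔT = Q/(ṁ·Cp) = 66600/(908×2.24) = 32.745 K
T_out = 48.2 + 32.745 = 80.945 °C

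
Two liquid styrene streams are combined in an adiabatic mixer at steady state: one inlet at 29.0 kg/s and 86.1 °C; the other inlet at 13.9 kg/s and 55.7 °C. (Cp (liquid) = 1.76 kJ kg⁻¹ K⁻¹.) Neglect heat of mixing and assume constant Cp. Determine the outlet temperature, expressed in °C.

Energy balance with Q = 0: Σ ṁᵢCp,ᵢ(T_out − Tᵢ) = 0
T_out = Σ ṁᵢCp,ᵢTᵢ / Σ ṁᵢCp,ᵢ
      = 5757.2 / 75.504 = 76.25 °C

T_out = 76.3 °C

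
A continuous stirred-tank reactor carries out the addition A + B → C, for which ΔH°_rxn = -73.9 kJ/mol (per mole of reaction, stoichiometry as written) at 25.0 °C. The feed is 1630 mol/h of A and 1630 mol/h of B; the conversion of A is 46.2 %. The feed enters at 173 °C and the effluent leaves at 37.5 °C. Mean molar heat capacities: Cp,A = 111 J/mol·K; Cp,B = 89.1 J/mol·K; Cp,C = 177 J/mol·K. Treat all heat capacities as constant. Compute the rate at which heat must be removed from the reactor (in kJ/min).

Q_out = 1670 kJ/min

Extent of reaction ξ = 0.462 × 1630 = 753.06 mol/h
Reaction term: ξ·ΔH°_rxn = 753.06 × -73.9 = -55651 kJ/h
Sensible, feed 173→25 °C: -48272 kJ/h
Outlet flows (mol/h): A 876.94, B 876.94, C 753.06
Sensible, products 25→37.5 °C: 3859.6 kJ/h
Q = ΔH = -100060 kJ/h = -27.795 kW
Heat removed = 1667.7 kJ/min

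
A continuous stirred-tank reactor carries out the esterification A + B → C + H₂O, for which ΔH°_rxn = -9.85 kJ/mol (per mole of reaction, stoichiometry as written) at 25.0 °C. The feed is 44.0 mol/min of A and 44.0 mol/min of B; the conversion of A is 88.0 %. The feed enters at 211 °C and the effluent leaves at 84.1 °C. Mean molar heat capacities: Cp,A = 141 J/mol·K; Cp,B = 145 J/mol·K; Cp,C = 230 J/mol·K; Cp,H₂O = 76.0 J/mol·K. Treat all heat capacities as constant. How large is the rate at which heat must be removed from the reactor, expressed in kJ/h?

Q_out = 116000 kJ/h

Extent of reaction ξ = 0.880 × 44.0 = 38.72 mol/min
Reaction term: ξ·ΔH°_rxn = 38.72 × -9.85 = -381.39 kJ/min
Sensible, feed 211→25 °C: -2340.6 kJ/min
Outlet flows (mol/min): A 5.28, B 5.28, C 38.72, H₂O 38.72
Sensible, products 25→84.1 °C: 789.48 kJ/min
Q = ΔH = -1932.5 kJ/min = -32.209 kW
Heat removed = 115950 kJ/h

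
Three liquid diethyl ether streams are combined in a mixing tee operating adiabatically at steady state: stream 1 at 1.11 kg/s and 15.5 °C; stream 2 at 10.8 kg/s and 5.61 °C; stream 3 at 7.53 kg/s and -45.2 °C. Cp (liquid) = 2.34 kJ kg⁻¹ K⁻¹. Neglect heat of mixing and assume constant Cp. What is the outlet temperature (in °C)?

T_out = -13.5 °C

No heat crosses the boundary, so H_out = H_in.
T_out = Σ ṁᵢCp,ᵢTᵢ / Σ ṁᵢCp,ᵢ
      = -614.4 / 45.49 = -13.506 °C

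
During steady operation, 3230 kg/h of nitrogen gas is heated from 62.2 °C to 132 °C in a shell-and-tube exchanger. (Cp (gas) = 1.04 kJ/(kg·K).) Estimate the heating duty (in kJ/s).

Q = 65.1 kJ/s

Q = ṁ·Cp·ΔT = 3230 × 1.04 × (132 − 62.2) = 234470 kJ/h
Converting: 234470 / 3600 s = 65.131 kW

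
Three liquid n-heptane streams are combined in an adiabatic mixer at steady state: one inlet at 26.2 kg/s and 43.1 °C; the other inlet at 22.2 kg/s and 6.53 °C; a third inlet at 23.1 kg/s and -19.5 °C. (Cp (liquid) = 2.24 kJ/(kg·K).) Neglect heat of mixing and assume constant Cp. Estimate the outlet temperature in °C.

Energy balance with Q = 0: Σ ṁᵢCp,ᵢ(T_out − Tᵢ) = 0
Σ ṁᵢCp,ᵢTᵢ = 26.2×2.24×43.1 + 22.2×2.24×6.53 + 23.1×2.24×-19.5 = 1845.2
Σ ṁᵢCp,ᵢ = 26.2×2.24 + 22.2×2.24 + 23.1×2.24 = 160.16
T_out = 1845.2 / 160.16 = 11.521 °C

T_out = 11.5 °C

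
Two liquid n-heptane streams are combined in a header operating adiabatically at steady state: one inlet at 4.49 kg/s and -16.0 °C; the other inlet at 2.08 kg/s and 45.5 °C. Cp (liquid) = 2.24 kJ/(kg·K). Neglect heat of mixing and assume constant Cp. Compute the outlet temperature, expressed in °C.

T_out = 3.47 °C

No heat crosses the boundary, so H_out = H_in.
T_out = Σ ṁᵢCp,ᵢTᵢ / Σ ṁᵢCp,ᵢ
      = 51.072 / 14.717 = 3.4703 °C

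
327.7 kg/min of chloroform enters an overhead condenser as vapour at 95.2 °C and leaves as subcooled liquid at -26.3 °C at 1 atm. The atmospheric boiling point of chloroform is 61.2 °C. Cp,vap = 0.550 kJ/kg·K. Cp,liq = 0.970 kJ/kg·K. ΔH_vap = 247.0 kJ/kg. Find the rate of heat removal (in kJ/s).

Q_c = 1910 kJ/s

vapour 95.2→61.2 °C: -18.7 kJ/kg
condensation at 61.2 °C: -247 kJ/kg
liquid 61.2→-26.3 °C: -84.875 kJ/kg
Δh = -18.7 + -247 + -84.875 = -350.57 kJ/kg
Q = ṁ·Δh = 327.7 kg/min × -350.57 kJ/kg = -114880 kJ/min
|Q| = 1914.7 kW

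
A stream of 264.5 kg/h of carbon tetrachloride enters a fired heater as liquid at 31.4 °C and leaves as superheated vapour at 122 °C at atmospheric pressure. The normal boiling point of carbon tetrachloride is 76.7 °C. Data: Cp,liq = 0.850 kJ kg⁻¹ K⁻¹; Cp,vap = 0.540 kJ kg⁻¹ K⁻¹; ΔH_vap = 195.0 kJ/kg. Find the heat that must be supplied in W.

liquid 31.4→76.7 °C: 38.505 kJ/kg
vaporisation at 76.7 °C: 195 kJ/kg
vapour 76.7→122 °C: 24.462 kJ/kg
Δh = 38.505 + 195 + 24.462 = 257.97 kJ/kg
Q = ṁ·Δh = 264.5 kg/h × 257.97 kJ/kg = 68232 kJ/h
|Q| = 18.953 kW = 18953 W

Q = 19000 W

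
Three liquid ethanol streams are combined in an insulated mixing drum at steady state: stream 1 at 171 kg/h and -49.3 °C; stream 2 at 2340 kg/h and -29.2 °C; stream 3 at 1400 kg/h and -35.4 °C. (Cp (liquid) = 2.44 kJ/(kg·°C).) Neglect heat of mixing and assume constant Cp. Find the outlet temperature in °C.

Adiabatic, steady state ⇒ Σ ṁᵢCp,ᵢ(T_out − Tᵢ) = 0
Σ ṁᵢCp,ᵢTᵢ = 171×2.44×-49.3 + 2340×2.44×-29.2 + 1400×2.44×-35.4 = -308220
Σ ṁᵢCp,ᵢ = 171×2.44 + 2340×2.44 + 1400×2.44 = 9542.8
T_out = -308220 / 9542.8 = -32.298 °C

T_out = -32.3 °C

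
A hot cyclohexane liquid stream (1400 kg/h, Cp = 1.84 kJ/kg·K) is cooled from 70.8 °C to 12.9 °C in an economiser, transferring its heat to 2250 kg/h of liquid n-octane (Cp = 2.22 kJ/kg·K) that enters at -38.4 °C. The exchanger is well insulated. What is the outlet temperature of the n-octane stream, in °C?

T_c,out = -8.54 °C

Heat released by hot stream: Q = 1400 × 1.84 × (70.8 − 12.9) = 149150 kJ/h
Energy balance on cold side (adiabatic exchanger): Q = ṁ_c·Cp_c·(T_c,out − T_c,in)
T_c,out = -38.4 + 149150/(2250 × 2.22) = -8.5401 °C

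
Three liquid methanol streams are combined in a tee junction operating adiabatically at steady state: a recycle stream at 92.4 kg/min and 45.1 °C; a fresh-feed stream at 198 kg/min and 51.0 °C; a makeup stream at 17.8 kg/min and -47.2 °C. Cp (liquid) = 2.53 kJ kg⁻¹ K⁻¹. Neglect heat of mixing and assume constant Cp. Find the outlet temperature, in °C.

Adiabatic, steady state ⇒ Σ ṁᵢCp,ᵢ(T_out − Tᵢ) = 0
T_out = Σ ṁᵢCp,ᵢTᵢ / Σ ṁᵢCp,ᵢ
      = 33965 / 779.75 = 43.56 °C

T_out = 43.6 °C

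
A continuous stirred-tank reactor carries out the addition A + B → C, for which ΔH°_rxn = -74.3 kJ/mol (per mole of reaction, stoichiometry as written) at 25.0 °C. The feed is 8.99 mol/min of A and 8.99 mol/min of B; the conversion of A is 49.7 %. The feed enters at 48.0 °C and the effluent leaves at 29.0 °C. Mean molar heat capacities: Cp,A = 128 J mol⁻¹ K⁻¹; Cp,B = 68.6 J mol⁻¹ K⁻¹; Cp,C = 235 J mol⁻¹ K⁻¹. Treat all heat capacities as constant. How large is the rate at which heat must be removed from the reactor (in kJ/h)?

Extent of reaction ξ = 0.497 × 8.99 = 4.468 mol/min
Reaction term: ξ·ΔH°_rxn = 4.468 × -74.3 = -331.97 kJ/min
Sensible, feed 48.0→25 °C: -40.651 kJ/min
Outlet flows (mol/min): A 4.522, B 4.522, C 4.468
Sensible, products 25→29.0 °C: 7.756 kJ/min
Q = ΔH = -364.87 kJ/min = -6.0812 kW
Heat removed = 21892 kJ/h

Q_out = 21900 kJ/h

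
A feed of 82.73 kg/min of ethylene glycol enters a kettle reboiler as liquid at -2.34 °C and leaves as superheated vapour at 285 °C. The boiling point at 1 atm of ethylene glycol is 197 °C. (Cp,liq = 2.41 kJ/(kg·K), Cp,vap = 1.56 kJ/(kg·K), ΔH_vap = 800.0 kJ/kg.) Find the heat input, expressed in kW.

liquid -2.34→197 °C: 480.41 kJ/kg
vaporisation at 197 °C: 800 kJ/kg
vapour 197→285 °C: 137.28 kJ/kg
Δh = 480.41 + 800 + 137.28 = 1417.7 kJ/kg
Q = ṁ·Δh = 82.73 kg/min × 1417.7 kJ/kg = 117290 kJ/min
|Q| = 1954.8 kW

Q = 1950 kW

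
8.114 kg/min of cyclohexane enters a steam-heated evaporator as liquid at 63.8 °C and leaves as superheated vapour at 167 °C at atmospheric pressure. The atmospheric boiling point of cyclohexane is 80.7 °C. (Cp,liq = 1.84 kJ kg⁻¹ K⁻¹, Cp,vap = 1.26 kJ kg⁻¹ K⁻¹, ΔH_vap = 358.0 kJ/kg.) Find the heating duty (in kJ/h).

liquid 63.8→80.7 °C: 31.096 kJ/kg
vaporisation at 80.7 °C: 358 kJ/kg
vapour 80.7→167 °C: 108.74 kJ/kg
Δh = 31.096 + 358 + 108.74 = 497.83 kJ/kg
Q = ṁ·Δh = 8.114 kg/min × 497.83 kJ/kg = 4039.4 kJ/min
|Q| = 67.324 kW = 242370 kJ/h

Q = 242000 kJ/h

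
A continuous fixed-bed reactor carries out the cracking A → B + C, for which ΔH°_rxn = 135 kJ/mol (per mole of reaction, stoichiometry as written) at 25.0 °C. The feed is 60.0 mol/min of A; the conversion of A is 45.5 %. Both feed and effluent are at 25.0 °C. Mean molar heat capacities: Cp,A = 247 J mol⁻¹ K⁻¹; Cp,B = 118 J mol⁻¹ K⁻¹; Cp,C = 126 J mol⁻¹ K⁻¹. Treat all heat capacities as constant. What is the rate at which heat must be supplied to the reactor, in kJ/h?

Extent of reaction ξ = 0.455 × 60.0 = 27.3 mol/min
Reaction term: ξ·ΔH°_rxn = 27.3 × 135 = 3685.5 kJ/min
Q = ΔH = 3685.5 kJ/min = 61.425 kW
Heat supplied = 221130 kJ/h

Q_in = 221000 kJ/h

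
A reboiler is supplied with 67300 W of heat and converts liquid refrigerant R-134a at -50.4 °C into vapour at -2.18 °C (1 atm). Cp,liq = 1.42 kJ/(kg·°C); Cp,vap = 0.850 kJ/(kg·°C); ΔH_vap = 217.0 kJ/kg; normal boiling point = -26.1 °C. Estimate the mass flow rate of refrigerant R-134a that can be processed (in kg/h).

ṁ = 891 kg/h

Δh = 1.42×(-26.1−-50.4) + 217.0 + 0.850×(-2.18−-26.1) = 271.84 kJ/kg
Q = 67300 W = 67.3 kJ/s = 242280 kJ/h
ṁ = Q/Δh = 242280 / 271.84 = 891.27 kg/h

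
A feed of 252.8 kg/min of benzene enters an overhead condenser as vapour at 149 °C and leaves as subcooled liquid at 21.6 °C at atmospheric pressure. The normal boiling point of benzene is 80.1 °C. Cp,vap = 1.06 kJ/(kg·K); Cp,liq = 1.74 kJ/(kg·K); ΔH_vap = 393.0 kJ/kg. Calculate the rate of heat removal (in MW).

vapour 149→80.1 °C: -73.034 kJ/kg
condensation at 80.1 °C: -393 kJ/kg
liquid 80.1→21.6 °C: -101.79 kJ/kg
Δh = -73.034 + -393 + -101.79 = -567.82 kJ/kg
Q = ṁ·Δh = 252.8 kg/min × -567.82 kJ/kg = -143550 kJ/min
|Q| = 2392.4 kW = 2.3924 MW

Q_c = 2.39 MW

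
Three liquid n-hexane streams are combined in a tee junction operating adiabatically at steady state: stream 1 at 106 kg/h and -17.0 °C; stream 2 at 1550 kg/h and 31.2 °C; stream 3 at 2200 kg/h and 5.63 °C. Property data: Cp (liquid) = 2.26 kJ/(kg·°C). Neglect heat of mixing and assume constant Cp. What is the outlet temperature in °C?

T_out = 15.3 °C

No heat crosses the boundary, so H_out = H_in.
T_out = Σ ṁᵢCp,ᵢTᵢ / Σ ṁᵢCp,ᵢ
      = 133210 / 8714.6 = 15.286 °C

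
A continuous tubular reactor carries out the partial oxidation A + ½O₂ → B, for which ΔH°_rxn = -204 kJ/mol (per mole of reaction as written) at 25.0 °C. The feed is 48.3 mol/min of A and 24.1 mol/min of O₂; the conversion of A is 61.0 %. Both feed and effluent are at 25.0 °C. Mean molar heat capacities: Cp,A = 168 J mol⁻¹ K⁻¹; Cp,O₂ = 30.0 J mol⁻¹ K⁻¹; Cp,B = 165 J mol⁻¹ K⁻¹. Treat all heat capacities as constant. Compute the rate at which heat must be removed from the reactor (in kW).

Q_out = 100 kW

Extent of reaction ξ = 0.610 × 48.3 = 29.463 mol/min
Reaction term: ξ·ΔH°_rxn = 29.463 × -204 = -6010.5 kJ/min
Q = ΔH = -6010.5 kJ/min = -100.17 kW
Heat removed = 100.17 kW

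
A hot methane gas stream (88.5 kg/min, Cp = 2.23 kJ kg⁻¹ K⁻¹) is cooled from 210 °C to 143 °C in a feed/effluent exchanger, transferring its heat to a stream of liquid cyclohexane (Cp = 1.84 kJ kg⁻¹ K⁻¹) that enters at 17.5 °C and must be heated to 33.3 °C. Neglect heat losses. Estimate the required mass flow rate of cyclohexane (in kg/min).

ṁ_c = 455 kg/min

Heat released by hot stream: Q = 88.5 × 2.23 × (210 − 143) = 13223 kJ/min
Energy balance on cold side (adiabatic exchanger): Q = ṁ_c·Cp_c·(T_c,out − T_c,in)
ṁ_c = 13223 / [1.84 × (33.3 − 17.5)] = 454.83 kg/min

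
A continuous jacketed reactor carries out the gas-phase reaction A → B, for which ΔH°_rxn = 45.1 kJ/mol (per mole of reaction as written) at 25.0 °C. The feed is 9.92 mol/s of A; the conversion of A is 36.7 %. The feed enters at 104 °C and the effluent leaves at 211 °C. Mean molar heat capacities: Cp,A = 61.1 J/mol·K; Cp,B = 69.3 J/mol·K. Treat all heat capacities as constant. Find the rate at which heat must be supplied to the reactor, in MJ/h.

Extent of reaction ξ = 0.367 × 9.92 = 3.6406 mol/s
Reaction term: ξ·ΔH°_rxn = 3.6406 × 45.1 = 164.19 kJ/s
Sensible, feed 104→25 °C: -47.883 kJ/s
Outlet flows (mol/s): A 6.2794, B 3.6406
Sensible, products 25→211 °C: 118.29 kJ/s
Q = ΔH = 234.6 kJ/s = 234.6 kW
Heat supplied = 844.56 MJ/h

Q_in = 845 MJ/h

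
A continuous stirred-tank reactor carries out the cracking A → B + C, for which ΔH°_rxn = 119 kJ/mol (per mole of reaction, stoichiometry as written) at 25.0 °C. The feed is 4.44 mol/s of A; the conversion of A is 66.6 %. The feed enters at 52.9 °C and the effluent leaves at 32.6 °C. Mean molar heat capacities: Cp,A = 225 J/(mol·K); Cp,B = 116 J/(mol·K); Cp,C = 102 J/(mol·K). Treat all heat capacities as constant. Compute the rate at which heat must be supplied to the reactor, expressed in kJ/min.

Extent of reaction ξ = 0.666 × 4.44 = 2.957 mol/s
Reaction term: ξ·ΔH°_rxn = 2.957 × 119 = 351.89 kJ/s
Sensible, feed 52.9→25 °C: -27.872 kJ/s
Outlet flows (mol/s): A 1.483, B 2.957, C 2.957
Sensible, products 25→32.6 °C: 7.4351 kJ/s
Q = ΔH = 331.45 kJ/s = 331.45 kW
Heat supplied = 19887 kJ/min

Q_in = 19900 kJ/min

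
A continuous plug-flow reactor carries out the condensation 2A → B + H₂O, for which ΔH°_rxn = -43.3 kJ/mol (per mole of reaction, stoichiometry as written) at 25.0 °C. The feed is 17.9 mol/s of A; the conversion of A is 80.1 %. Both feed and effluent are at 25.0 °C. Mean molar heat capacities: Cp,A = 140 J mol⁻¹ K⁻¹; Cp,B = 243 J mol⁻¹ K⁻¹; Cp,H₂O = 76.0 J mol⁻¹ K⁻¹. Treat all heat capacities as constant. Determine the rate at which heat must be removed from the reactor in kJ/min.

Q_out = 18600 kJ/min

Extent of reaction ξ = 0.801 × 17.9 / 2 = 7.1689 mol/s
Reaction term: ξ·ΔH°_rxn = 7.1689 × -43.3 = -310.42 kJ/s
Q = ΔH = -310.42 kJ/s = -310.42 kW
Heat removed = 18625 kJ/min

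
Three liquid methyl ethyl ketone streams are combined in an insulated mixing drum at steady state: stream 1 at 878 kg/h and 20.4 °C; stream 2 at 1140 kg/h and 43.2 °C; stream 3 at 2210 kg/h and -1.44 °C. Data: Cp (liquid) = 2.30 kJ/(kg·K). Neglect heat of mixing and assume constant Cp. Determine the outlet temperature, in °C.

T_out = 15.1 °C

No heat crosses the boundary, so H_out = H_in.
Σ ṁᵢCp,ᵢTᵢ = 878×2.30×20.4 + 1140×2.30×43.2 + 2210×2.30×-1.44 = 147150
Σ ṁᵢCp,ᵢ = 878×2.30 + 1140×2.30 + 2210×2.30 = 9724.4
T_out = 147150 / 9724.4 = 15.132 °C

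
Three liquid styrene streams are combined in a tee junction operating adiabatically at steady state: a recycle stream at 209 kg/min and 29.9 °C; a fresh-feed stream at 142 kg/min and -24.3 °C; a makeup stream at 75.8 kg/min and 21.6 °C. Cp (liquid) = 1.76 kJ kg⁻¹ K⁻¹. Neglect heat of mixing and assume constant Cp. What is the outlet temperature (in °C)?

Adiabatic, steady state ⇒ Σ ṁᵢCp,ᵢ(T_out − Tᵢ) = 0
Σ ṁᵢCp,ᵢTᵢ = 209×1.76×29.9 + 142×1.76×-24.3 + 75.8×1.76×21.6 = 7807
Σ ṁᵢCp,ᵢ = 209×1.76 + 142×1.76 + 75.8×1.76 = 751.17
T_out = 7807 / 751.17 = 10.393 °C

T_out = 10.4 °C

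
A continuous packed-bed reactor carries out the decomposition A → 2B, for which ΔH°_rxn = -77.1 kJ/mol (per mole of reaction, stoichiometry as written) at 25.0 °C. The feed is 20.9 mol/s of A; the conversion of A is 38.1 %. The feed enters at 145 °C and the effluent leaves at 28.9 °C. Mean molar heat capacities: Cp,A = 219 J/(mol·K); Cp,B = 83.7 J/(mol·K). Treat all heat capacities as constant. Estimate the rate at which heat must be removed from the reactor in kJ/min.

Q_out = 68800 kJ/min

Extent of reaction ξ = 0.381 × 20.9 = 7.9629 mol/s
Reaction term: ξ·ΔH°_rxn = 7.9629 × -77.1 = -613.94 kJ/s
Sensible, feed 145→25 °C: -549.25 kJ/s
Outlet flows (mol/s): A 12.937, B 15.926
Sensible, products 25→28.9 °C: 16.248 kJ/s
Q = ΔH = -1146.9 kJ/s = -1146.9 kW
Heat removed = 68817 kJ/min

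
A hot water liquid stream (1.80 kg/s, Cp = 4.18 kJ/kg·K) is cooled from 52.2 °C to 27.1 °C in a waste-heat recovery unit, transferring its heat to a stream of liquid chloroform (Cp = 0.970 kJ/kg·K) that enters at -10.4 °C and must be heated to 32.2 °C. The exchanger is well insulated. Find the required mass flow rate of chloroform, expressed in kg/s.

ṁ_c = 4.57 kg/s

Heat released by hot stream: Q = 1.80 × 4.18 × (52.2 − 27.1) = 188.85 kJ/s
Energy balance on cold side (adiabatic exchanger): Q = ṁ_c·Cp_c·(T_c,out − T_c,in)
ṁ_c = 188.85 / [0.970 × (32.2 − -10.4)] = 4.5703 kg/s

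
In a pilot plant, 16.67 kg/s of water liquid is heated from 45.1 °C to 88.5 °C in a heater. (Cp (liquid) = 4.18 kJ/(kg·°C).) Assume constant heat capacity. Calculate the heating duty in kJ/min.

Q = ṁ·Cp·ΔT = 16.67 × 4.18 × (88.5 − 45.1) = 3024.1 kJ/s
Heating duty = 181450 kJ/min

Q = 181000 kJ/min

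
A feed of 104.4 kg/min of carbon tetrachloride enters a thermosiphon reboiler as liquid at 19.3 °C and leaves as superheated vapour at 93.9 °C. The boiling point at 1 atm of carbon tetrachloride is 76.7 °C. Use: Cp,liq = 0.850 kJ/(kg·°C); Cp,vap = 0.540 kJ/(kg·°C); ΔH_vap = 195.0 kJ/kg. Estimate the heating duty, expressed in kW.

Q = 440 kW

liquid 19.3→76.7 °C: 48.79 kJ/kg
vaporisation at 76.7 °C: 195 kJ/kg
vapour 76.7→93.9 °C: 9.288 kJ/kg
Δh = 48.79 + 195 + 9.288 = 253.08 kJ/kg
Q = ṁ·Δh = 104.4 kg/min × 253.08 kJ/kg = 26421 kJ/min
|Q| = 440.36 kW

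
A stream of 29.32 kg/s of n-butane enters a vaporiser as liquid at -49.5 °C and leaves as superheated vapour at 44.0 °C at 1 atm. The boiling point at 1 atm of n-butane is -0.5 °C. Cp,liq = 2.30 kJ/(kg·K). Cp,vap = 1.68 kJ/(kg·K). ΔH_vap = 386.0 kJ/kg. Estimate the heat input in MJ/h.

Q = 60500 MJ/h

liquid -49.5→-0.5 °C: 112.7 kJ/kg
vaporisation at -0.5 °C: 386 kJ/kg
vapour -0.5→44.0 °C: 74.76 kJ/kg
Δh = 112.7 + 386 + 74.76 = 573.46 kJ/kg
Q = ṁ·Δh = 29.32 kg/s × 573.46 kJ/kg = 16814 kJ/s
|Q| = 16814 kW = 60530 MJ/h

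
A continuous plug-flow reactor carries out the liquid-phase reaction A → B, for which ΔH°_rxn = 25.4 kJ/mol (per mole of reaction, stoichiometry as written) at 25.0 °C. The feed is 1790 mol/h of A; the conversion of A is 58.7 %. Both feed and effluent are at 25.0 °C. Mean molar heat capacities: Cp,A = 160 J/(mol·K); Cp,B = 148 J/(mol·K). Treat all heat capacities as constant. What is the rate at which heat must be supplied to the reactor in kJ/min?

Q_in = 445 kJ/min

Extent of reaction ξ = 0.587 × 1790 = 1050.7 mol/h
Reaction term: ξ·ΔH°_rxn = 1050.7 × 25.4 = 26689 kJ/h
Q = ΔH = 26689 kJ/h = 7.4135 kW
Heat supplied = 444.81 kJ/min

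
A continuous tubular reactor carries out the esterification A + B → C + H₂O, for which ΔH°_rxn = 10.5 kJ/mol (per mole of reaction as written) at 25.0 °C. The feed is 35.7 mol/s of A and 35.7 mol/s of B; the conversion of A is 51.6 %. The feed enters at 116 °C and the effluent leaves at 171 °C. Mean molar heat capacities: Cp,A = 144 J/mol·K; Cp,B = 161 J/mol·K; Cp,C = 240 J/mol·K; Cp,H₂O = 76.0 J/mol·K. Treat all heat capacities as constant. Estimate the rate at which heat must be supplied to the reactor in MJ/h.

Q_in = 2960 MJ/h

Extent of reaction ξ = 0.516 × 35.7 = 18.421 mol/s
Reaction term: ξ·ΔH°_rxn = 18.421 × 10.5 = 193.42 kJ/s
Sensible, feed 116→25 °C: -990.85 kJ/s
Outlet flows (mol/s): A 17.279, B 17.279, C 18.421, H₂O 18.421
Sensible, products 25→171 °C: 1619.3 kJ/s
Q = ΔH = 821.87 kJ/s = 821.87 kW
Heat supplied = 2958.7 MJ/h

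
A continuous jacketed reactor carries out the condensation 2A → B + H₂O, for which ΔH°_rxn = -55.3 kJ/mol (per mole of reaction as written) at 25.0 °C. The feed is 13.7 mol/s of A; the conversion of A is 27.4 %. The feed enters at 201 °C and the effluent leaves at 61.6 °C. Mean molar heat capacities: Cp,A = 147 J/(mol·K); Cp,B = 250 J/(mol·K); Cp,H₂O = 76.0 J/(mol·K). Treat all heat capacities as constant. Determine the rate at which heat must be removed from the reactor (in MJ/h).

Q_out = 1380 MJ/h

Extent of reaction ξ = 0.274 × 13.7 / 2 = 1.8769 mol/s
Reaction term: ξ·ΔH°_rxn = 1.8769 × -55.3 = -103.79 kJ/s
Sensible, feed 201→25 °C: -354.45 kJ/s
Outlet flows (mol/s): A 9.9462, B 1.8769, H₂O 1.8769
Sensible, products 25→61.6 °C: 75.907 kJ/s
Q = ΔH = -382.33 kJ/s = -382.33 kW
Heat removed = 1376.4 MJ/h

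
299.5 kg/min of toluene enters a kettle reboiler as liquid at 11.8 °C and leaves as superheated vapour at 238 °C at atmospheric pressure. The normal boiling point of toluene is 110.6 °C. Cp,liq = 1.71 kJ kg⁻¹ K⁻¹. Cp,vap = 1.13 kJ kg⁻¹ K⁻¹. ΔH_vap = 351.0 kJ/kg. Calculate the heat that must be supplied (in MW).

Q = 3.31 MW

liquid 11.8→110.6 °C: 168.95 kJ/kg
vaporisation at 110.6 °C: 351 kJ/kg
vapour 110.6→238 °C: 143.96 kJ/kg
Δh = 168.95 + 351 + 143.96 = 663.91 kJ/kg
Q = ṁ·Δh = 299.5 kg/min × 663.91 kJ/kg = 198840 kJ/min
|Q| = 3314 kW = 3.314 MW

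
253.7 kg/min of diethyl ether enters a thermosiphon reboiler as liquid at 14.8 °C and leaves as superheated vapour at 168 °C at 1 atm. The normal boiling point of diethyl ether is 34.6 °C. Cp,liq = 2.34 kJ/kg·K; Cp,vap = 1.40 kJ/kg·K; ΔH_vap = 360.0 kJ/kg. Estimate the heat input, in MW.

liquid 14.8→34.6 °C: 46.332 kJ/kg
vaporisation at 34.6 °C: 360 kJ/kg
vapour 34.6→168 °C: 186.76 kJ/kg
Δh = 46.332 + 360 + 186.76 = 593.09 kJ/kg
Q = ṁ·Δh = 253.7 kg/min × 593.09 kJ/kg = 150470 kJ/min
|Q| = 2507.8 kW = 2.5078 MW

Q = 2.51 MW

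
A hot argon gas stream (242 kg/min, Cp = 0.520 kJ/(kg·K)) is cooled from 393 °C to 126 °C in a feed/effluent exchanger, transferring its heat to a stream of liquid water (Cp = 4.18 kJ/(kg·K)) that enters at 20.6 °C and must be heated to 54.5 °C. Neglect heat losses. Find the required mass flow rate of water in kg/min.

Heat released by hot stream: Q = 242 × 0.520 × (393 − 126) = 33599 kJ/min
Energy balance on cold side (adiabatic exchanger): Q = ṁ_c·Cp_c·(T_c,out − T_c,in)
ṁ_c = 33599 / [4.18 × (54.5 − 20.6)] = 237.11 kg/min

ṁ_c = 237 kg/min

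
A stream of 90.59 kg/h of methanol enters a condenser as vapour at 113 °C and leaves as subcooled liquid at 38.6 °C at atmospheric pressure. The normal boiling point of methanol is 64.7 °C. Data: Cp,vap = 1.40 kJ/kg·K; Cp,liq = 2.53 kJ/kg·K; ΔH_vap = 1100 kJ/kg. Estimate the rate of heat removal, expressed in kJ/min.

Q_c = 1860 kJ/min

vapour 113→64.7 °C: -67.62 kJ/kg
condensation at 64.7 °C: -1100 kJ/kg
liquid 64.7→38.6 °C: -66.033 kJ/kg
Δh = -67.62 + -1100 + -66.033 = -1233.7 kJ/kg
Q = ṁ·Δh = 90.59 kg/h × -1233.7 kJ/kg = -111760 kJ/h
|Q| = 31.044 kW = 1862.6 kJ/min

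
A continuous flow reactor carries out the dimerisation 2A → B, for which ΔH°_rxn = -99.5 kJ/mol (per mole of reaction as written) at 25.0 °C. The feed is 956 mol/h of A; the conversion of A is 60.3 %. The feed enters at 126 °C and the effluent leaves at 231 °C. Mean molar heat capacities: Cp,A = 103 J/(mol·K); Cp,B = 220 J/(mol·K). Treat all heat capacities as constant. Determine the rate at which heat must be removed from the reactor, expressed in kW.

Extent of reaction ξ = 0.603 × 956 / 2 = 288.23 mol/h
Reaction term: ξ·ΔH°_rxn = 288.23 × -99.5 = -28679 kJ/h
Sensible, feed 126→25 °C: -9945.3 kJ/h
Outlet flows (mol/h): A 379.53, B 288.23
Sensible, products 25→231 °C: 21116 kJ/h
Q = ΔH = -17509 kJ/h = -4.8636 kW
Heat removed = 4.8636 kW

Q_out = 4.86 kW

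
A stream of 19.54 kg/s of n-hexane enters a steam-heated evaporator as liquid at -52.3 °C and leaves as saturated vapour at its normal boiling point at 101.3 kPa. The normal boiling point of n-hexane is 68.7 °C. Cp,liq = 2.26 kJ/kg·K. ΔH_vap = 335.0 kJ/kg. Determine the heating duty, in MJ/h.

liquid -52.3→68.7 °C: 273.46 kJ/kg
vaporisation at 68.7 °C: 335 kJ/kg
Δh = 273.46 + 335 = 608.46 kJ/kg
Q = ṁ·Δh = 19.54 kg/s × 608.46 kJ/kg = 11889 kJ/s
|Q| = 11889 kW = 42802 MJ/h

Q = 42800 MJ/h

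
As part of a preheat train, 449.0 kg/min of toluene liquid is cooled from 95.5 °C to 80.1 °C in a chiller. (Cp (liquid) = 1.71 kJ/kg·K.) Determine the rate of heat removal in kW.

Q_c = 197 kW

Q = ṁ·Cp·ΔT = 449.0 × 1.71 × (80.1 − 95.5) = -11824 kJ/min
Converting: 11824 / 60 s = 197.07 kW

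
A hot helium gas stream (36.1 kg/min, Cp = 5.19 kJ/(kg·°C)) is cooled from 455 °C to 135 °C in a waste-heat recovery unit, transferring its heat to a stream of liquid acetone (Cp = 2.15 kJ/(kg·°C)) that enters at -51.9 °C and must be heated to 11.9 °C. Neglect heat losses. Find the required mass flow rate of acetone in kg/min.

ṁ_c = 437 kg/min

Heat released by hot stream: Q = 36.1 × 5.19 × (455 − 135) = 59955 kJ/min
Energy balance on cold side (adiabatic exchanger): Q = ṁ_c·Cp_c·(T_c,out − T_c,in)
ṁ_c = 59955 / [2.15 × (11.9 − -51.9)] = 437.08 kg/min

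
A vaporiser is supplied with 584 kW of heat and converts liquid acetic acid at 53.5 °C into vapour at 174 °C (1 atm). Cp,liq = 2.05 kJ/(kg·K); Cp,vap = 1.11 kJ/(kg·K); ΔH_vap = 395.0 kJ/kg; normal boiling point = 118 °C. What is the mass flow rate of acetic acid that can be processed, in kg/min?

ṁ = 59.5 kg/min

Δh = 2.05×(118−53.5) + 395.0 + 1.11×(174−118) = 589.38 kJ/kg
Q = 584 kW = 584 kJ/s = 35040 kJ/min
ṁ = Q/Δh = 35040 / 589.38 = 59.452 kg/min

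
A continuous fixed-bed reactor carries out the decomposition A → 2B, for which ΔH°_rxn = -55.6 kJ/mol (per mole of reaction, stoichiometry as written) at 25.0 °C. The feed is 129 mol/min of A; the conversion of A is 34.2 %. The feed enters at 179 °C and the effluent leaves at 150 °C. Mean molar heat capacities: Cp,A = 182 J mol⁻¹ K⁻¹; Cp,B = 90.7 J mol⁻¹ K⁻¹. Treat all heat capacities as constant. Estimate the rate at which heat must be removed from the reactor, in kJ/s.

Extent of reaction ξ = 0.342 × 129 = 44.118 mol/min
Reaction term: ξ·ΔH°_rxn = 44.118 × -55.6 = -2453 kJ/min
Sensible, feed 179→25 °C: -3615.6 kJ/min
Outlet flows (mol/min): A 84.882, B 88.236
Sensible, products 25→150 °C: 2931.4 kJ/min
Q = ΔH = -3137.1 kJ/min = -52.286 kW
Heat removed = 52.286 kJ/s

Q_out = 52.3 kJ/s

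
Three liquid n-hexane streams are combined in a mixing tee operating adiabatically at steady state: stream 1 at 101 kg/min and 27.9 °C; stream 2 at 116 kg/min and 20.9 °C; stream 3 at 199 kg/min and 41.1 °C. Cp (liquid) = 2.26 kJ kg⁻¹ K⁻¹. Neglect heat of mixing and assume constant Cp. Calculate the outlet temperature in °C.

Adiabatic, steady state ⇒ Σ ṁᵢCp,ᵢ(T_out − Tᵢ) = 0
Σ ṁᵢCp,ᵢTᵢ = 101×2.26×27.9 + 116×2.26×20.9 + 199×2.26×41.1 = 30332
Σ ṁᵢCp,ᵢ = 101×2.26 + 116×2.26 + 199×2.26 = 940.16
T_out = 30332 / 940.16 = 32.263 °C

T_out = 32.3 °C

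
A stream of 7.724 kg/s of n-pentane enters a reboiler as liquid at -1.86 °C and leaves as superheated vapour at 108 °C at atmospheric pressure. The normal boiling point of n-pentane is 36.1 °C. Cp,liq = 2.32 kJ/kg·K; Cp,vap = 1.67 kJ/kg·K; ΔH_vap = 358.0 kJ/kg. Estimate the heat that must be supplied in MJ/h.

Q = 15700 MJ/h

liquid -1.86→36.1 °C: 88.067 kJ/kg
vaporisation at 36.1 °C: 358 kJ/kg
vapour 36.1→108 °C: 120.07 kJ/kg
Δh = 88.067 + 358 + 120.07 = 566.14 kJ/kg
Q = ṁ·Δh = 7.724 kg/s × 566.14 kJ/kg = 4372.9 kJ/s
|Q| = 4372.9 kW = 15742 MJ/h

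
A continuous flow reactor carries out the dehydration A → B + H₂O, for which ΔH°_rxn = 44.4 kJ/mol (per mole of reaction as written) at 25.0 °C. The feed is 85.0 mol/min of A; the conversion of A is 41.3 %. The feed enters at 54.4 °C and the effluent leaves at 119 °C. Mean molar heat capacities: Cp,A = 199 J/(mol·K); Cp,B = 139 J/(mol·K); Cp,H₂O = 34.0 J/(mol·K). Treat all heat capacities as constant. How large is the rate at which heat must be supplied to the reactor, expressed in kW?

Q_in = 42.8 kW

Extent of reaction ξ = 0.413 × 85.0 = 35.105 mol/min
Reaction term: ξ·ΔH°_rxn = 35.105 × 44.4 = 1558.7 kJ/min
Sensible, feed 54.4→25 °C: -497.3 kJ/min
Outlet flows (mol/min): A 49.895, B 35.105, H₂O 35.105
Sensible, products 25→119 °C: 1504.2 kJ/min
Q = ΔH = 2565.6 kJ/min = 42.76 kW
Heat supplied = 42.76 kW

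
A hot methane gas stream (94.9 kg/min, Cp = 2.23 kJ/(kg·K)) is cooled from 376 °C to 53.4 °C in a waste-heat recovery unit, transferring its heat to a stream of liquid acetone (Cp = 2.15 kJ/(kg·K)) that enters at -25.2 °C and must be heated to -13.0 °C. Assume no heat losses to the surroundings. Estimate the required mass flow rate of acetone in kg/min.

ṁ_c = 2600 kg/min

Heat released by hot stream: Q = 94.9 × 2.23 × (376 − 53.4) = 68271 kJ/min
Energy balance on cold side (adiabatic exchanger): Q = ṁ_c·Cp_c·(T_c,out − T_c,in)
ṁ_c = 68271 / [2.15 × (-13.0 − -25.2)] = 2602.8 kg/min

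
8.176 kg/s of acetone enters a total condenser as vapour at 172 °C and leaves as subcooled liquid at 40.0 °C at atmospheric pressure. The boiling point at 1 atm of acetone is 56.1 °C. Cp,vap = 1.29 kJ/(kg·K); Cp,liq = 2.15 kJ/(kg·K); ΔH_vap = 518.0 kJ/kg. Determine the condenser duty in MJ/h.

vapour 172→56.1 °C: -149.51 kJ/kg
condensation at 56.1 °C: -518 kJ/kg
liquid 56.1→40.0 °C: -34.615 kJ/kg
Δh = -149.51 + -518 + -34.615 = -702.13 kJ/kg
Q = ṁ·Δh = 8.176 kg/s × -702.13 kJ/kg = -5740.6 kJ/s
|Q| = 5740.6 kW = 20666 MJ/h

Q_c = 20700 MJ/h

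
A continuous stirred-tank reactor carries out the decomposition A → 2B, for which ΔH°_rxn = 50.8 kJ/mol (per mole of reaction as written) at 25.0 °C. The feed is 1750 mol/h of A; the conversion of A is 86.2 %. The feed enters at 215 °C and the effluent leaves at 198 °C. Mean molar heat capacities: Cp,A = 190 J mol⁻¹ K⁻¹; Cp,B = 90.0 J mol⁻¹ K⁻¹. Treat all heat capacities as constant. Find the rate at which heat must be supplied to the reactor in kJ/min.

Extent of reaction ξ = 0.862 × 1750 = 1508.5 mol/h
Reaction term: ξ·ΔH°_rxn = 1508.5 × 50.8 = 76632 kJ/h
Sensible, feed 215→25 °C: -63175 kJ/h
Outlet flows (mol/h): A 241.5, B 3017
Sensible, products 25→198 °C: 54913 kJ/h
Q = ΔH = 68370 kJ/h = 18.992 kW
Heat supplied = 1139.5 kJ/min

Q_in = 1140 kJ/min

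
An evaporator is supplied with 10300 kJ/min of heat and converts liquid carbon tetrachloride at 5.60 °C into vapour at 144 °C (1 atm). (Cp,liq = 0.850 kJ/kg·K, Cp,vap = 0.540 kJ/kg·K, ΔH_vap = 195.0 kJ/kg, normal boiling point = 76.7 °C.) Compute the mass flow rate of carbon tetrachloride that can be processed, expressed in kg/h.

Δh = 0.850×(76.7−5.60) + 195.0 + 0.540×(144−76.7) = 291.78 kJ/kg
Q = 10300 kJ/min = 171.67 kJ/s = 618000 kJ/h
ṁ = Q/Δh = 618000 / 291.78 = 2118.1 kg/h

ṁ = 2120 kg/h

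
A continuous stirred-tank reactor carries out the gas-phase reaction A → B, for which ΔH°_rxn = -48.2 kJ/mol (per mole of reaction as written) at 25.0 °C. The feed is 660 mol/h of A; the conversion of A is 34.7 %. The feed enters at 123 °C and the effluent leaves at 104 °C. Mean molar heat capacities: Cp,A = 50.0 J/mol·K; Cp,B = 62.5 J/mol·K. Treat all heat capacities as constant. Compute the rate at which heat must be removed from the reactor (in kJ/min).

Q_out = 191 kJ/min

Extent of reaction ξ = 0.347 × 660 = 229.02 mol/h
Reaction term: ξ·ΔH°_rxn = 229.02 × -48.2 = -11039 kJ/h
Sensible, feed 123→25 °C: -3234 kJ/h
Outlet flows (mol/h): A 430.98, B 229.02
Sensible, products 25→104 °C: 2833.2 kJ/h
Q = ΔH = -11440 kJ/h = -3.1777 kW
Heat removed = 190.66 kJ/min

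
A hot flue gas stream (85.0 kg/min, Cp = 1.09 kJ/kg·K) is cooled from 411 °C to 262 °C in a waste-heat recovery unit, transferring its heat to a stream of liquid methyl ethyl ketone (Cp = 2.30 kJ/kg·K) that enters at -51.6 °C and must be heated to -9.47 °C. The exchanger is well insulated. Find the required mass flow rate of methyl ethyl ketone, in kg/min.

ṁ_c = 142 kg/min

Heat released by hot stream: Q = 85.0 × 1.09 × (411 − 262) = 13805 kJ/min
Energy balance on cold side (adiabatic exchanger): Q = ṁ_c·Cp_c·(T_c,out − T_c,in)
ṁ_c = 13805 / [2.30 × (-9.47 − -51.6)] = 142.47 kg/min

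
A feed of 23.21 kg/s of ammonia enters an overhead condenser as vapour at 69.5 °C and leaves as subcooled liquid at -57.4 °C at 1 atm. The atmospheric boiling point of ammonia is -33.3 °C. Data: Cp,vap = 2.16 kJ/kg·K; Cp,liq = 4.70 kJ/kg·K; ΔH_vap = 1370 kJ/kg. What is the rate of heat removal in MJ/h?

vapour 69.5→-33.3 °C: -222.05 kJ/kg
condensation at -33.3 °C: -1370 kJ/kg
liquid -33.3→-57.4 °C: -113.27 kJ/kg
Δh = -222.05 + -1370 + -113.27 = -1705.3 kJ/kg
Q = ṁ·Δh = 23.21 kg/s × -1705.3 kJ/kg = -39580 kJ/s
|Q| = 39580 kW = 142490 MJ/h

Q_c = 142000 MJ/h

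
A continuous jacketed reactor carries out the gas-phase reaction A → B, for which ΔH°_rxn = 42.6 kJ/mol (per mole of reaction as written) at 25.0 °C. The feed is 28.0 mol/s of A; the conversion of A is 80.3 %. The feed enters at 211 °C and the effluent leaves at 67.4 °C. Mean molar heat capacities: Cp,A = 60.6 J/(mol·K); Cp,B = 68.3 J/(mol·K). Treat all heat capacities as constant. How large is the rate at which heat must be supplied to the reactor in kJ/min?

Extent of reaction ξ = 0.803 × 28.0 = 22.484 mol/s
Reaction term: ξ·ΔH°_rxn = 22.484 × 42.6 = 957.82 kJ/s
Sensible, feed 211→25 °C: -315.6 kJ/s
Outlet flows (mol/s): A 5.516, B 22.484
Sensible, products 25→67.4 °C: 79.285 kJ/s
Q = ΔH = 721.5 kJ/s = 721.5 kW
Heat supplied = 43290 kJ/min

Q_in = 43300 kJ/min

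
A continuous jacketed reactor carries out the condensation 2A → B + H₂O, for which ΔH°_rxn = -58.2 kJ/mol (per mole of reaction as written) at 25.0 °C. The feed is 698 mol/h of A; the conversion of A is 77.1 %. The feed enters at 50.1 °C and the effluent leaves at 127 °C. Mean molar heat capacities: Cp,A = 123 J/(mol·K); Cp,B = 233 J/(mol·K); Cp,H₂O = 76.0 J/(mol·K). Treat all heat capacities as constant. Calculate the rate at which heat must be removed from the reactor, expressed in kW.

Q_out = 2.04 kW

Extent of reaction ξ = 0.771 × 698 / 2 = 269.08 mol/h
Reaction term: ξ·ΔH°_rxn = 269.08 × -58.2 = -15660 kJ/h
Sensible, feed 50.1→25 °C: -2154.9 kJ/h
Outlet flows (mol/h): A 159.84, B 269.08, H₂O 269.08
Sensible, products 25→127 °C: 10486 kJ/h
Q = ΔH = -7329.1 kJ/h = -2.0359 kW
Heat removed = 2.0359 kW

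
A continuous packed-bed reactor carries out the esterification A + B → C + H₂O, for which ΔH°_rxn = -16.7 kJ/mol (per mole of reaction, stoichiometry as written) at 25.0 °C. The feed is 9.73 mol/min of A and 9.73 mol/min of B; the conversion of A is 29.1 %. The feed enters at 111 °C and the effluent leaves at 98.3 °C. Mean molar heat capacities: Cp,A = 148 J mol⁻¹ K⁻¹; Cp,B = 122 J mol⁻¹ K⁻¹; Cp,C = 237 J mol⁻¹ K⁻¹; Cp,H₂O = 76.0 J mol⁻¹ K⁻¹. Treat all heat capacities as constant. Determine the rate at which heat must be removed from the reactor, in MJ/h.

Q_out = 4.30 MJ/h

Extent of reaction ξ = 0.291 × 9.73 = 2.8314 mol/min
Reaction term: ξ·ΔH°_rxn = 2.8314 × -16.7 = -47.285 kJ/min
Sensible, feed 111→25 °C: -225.93 kJ/min
Outlet flows (mol/min): A 6.8986, B 6.8986, C 2.8314, H₂O 2.8314
Sensible, products 25→98.3 °C: 201.49 kJ/min
Q = ΔH = -71.725 kJ/min = -1.1954 kW
Heat removed = 4.3035 MJ/h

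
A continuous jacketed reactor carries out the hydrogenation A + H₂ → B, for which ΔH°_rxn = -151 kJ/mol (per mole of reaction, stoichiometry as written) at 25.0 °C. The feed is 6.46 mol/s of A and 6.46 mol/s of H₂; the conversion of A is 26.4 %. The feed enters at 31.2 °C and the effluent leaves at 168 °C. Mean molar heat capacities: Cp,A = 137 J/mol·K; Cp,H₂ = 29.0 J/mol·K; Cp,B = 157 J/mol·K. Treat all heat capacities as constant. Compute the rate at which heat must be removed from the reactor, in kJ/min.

Extent of reaction ξ = 0.264 × 6.46 = 1.7054 mol/s
Reaction term: ξ·ΔH°_rxn = 1.7054 × -151 = -257.52 kJ/s
Sensible, feed 31.2→25 °C: -6.6486 kJ/s
Outlet flows (mol/s): A 4.7546, H₂ 4.7546, B 1.7054
Sensible, products 25→168 °C: 151.15 kJ/s
Q = ΔH = -113.02 kJ/s = -113.02 kW
Heat removed = 6781 kJ/min

Q_out = 6780 kJ/min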